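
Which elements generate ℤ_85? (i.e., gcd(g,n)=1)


g generates ℤ_n iff gcd(g,n) = 1
Prime factors of 85: 5, 17
Generators are g ∈ {1,...,84} not divisible by any of these primes.
Generators: {1, 2, 3, 4, 6, 7, 8, 9, 11, 12, 13, 14, 16, 18, 19, 21, 22, 23, 24, 26, 27, 28, 29, 31, 32, 33, 36, 37, 38, 39, 41, 42, 43, 44, 46, 47, 48, 49, 52, 53, 54, 56, 57, 58, 59, 61, 62, 63, 64, 66, 67, 69, 71, 72, 73, 74, 76, 77, 78, 79, 81, 82, 83, 84}
Number of generators = φ(85) = 64

Generators of ℤ_85 = {1, 2, 3, 4, 6, 7, 8, 9, 11, 12, 13, 14, 16, 18, 19, 21, 22, 23, 24, 26, 27, 28, 29, 31, 32, 33, 36, 37, 38, 39, 41, 42, 43, 44, 46, 47, 48, 49, 52, 53, 54, 56, 57, 58, 59, 61, 62, 63, 64, 66, 67, 69, 71, 72, 73, 74, 76, 77, 78, 79, 81, 82, 83, 84}


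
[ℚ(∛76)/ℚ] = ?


∛76 has minimal polynomial x³ - 76 (irreducible over ℚ since 76 is not a perfect cube)

[ℚ(∛76)/ℚ] = 3


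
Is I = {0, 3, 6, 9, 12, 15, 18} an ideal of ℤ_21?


Check ideal conditions for I = {0, 3, 6, 9, 12, 15, 18} in ℤ_21:
(1) I is an additive subgroup? Yes
(2) For r ∈ ℤ_21 and a ∈ I: r·a ∈ I? Yes

Yes, I is an ideal of ℤ_21


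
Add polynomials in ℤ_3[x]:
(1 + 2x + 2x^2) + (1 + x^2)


Add coefficients mod 3:
x^0: 1 + 1 = 2 (mod 3)
x^1: 2 + 0 = 2 (mod 3)
x^2: 2 + 1 = 0 (mod 3)
Result: 2 + 2x

f + g = 2 + 2x


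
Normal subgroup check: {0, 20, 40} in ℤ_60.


H = {0, 20, 40} in ℤ_60
ℤ_60 is abelian; every subgroup of an abelian group is normal

Yes, normal subgroup


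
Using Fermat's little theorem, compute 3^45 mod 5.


Fermat's little theorem: if p is prime and gcd(a,p)=1, then a^(p-1) ≡ 1 (mod p)
p = 5 is prime, gcd(3,5) = 1
Reduce exponent: 45 mod 4 = 1
So 3^45 ≡ 3^1 (mod 5)
3^1 mod 5 = 3

3^45 ≡ 3 (mod 5)


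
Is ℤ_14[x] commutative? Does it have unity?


ℤ_14 has zero divisors (2·7 ≡ 0), and these lift to constant zero divisors in ℤ_14[x]; so not an integral domain
Commutative: Yes
Integral domain: No
Has unity: Yes

ℤ_14[x]: Commutative=Yes, Unity=Yes


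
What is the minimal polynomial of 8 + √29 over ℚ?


Let α = 8 + √29. Then α - 8 = √29, so (α - 8)² = 29, giving α² - 16α + 35 = 0. Degree 2 and α ∉ ℚ, so this is the minimal polynomial.

Minimal polynomial: x² - 16x + 35


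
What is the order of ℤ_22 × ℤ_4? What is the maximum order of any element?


|ℤ_22 × ℤ_4| = 22 × 4 = 88
Max element order = lcm(22,4) = 44
Cyclic? No (gcd=2)

|ℤ_22×ℤ_4| = 88, max element order = 44


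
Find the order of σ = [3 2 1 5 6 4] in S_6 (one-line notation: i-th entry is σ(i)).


Cycle decomposition: (1 3) (4 5 6)
Cycle lengths: 2, 3
Order = lcm(2, 3) = 6

ord(σ) = 6


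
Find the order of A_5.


|A_n| = n!/2 (even permutations)
|A_5| = 5!/2 = 120/2 = 60

|A_5| = 60


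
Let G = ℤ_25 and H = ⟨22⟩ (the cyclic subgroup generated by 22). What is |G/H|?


|⟨22⟩| = n / gcd(22, 25) = 25 / 1 = 25
H is normal (ℤ_25 is abelian).
|G/H| = |G| / |H| = 25 / 25 = 1

|G/H| = 1


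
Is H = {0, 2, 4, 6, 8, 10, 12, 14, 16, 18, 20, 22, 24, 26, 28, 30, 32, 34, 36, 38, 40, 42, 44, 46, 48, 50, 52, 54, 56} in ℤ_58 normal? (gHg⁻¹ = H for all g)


H = {0, 2, 4, 6, 8, 10, 12, 14, 16, 18, 20, 22, 24, 26, 28, 30, 32, 34, 36, 38, 40, 42, 44, 46, 48, 50, 52, 54, 56} in ℤ_58
ℤ_58 is abelian; every subgroup of an abelian group is normal

Yes, normal subgroup


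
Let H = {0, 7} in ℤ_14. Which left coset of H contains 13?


13 + H = {13 + h (mod 14) : h ∈ H}
13+0=13, 13+7=6
13 + H = {6, 13} = 6 + H

13 + H = {6, 13}


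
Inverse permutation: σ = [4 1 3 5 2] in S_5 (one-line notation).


To find σ⁻¹, swap domain and range:
σ(1) = 4 → σ⁻¹(4) = 1
σ(2) = 1 → σ⁻¹(1) = 2
σ(3) = 3 → σ⁻¹(3) = 3
σ(4) = 5 → σ⁻¹(5) = 4
σ(5) = 2 → σ⁻¹(2) = 5

σ⁻¹ = [2 5 3 1 4]


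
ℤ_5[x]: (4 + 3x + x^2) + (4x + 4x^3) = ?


Add coefficients mod 5:
x^0: 4 + 0 = 4 (mod 5)
x^1: 3 + 4 = 2 (mod 5)
x^2: 1 + 0 = 1 (mod 5)
x^3: 0 + 4 = 4 (mod 5)
Result: 4 + 2x + x^2 + 4x^3

f + g = 4 + 2x + x^2 + 4x^3


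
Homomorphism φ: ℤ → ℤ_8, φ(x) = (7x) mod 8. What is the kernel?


Kernel = preimage of identity
ker(φ) = {x ∈ ℤ : 7x ≡ 0 (mod 8)}. gcd(7,8) = 1, so 7x ≡ 0 (mod 8) ⟺ x ≡ 0 (mod 8/1 = 8). Hence ker(φ) = 8ℤ

ker(φ) = 8ℤ


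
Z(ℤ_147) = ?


Z(G) = {g ∈ G | gx = xg for all x ∈ G}
ℤ_147 is abelian, so Z(G) = G

Z(ℤ_147) = ℤ_147


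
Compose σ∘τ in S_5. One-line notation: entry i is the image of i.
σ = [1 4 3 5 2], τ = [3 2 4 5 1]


σ∘τ: apply τ first, then σ
1 →τ 3 →σ 3
2 →τ 2 →σ 4
3 →τ 4 →σ 5
4 →τ 5 →σ 2
5 →τ 1 →σ 1

σ∘τ = [3 4 5 2 1]


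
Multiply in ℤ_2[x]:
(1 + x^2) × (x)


Expand and collect like terms; reduce coefficients mod 2:
x^0: 1·0 = 0 ≡ 0 (mod 2)
x^1: 1·1 + 0·0 = 1 ≡ 1 (mod 2)
x^2: 0·1 + 1·0 = 0 ≡ 0 (mod 2)
x^3: 1·1 = 1 ≡ 1 (mod 2)
Result: x + x^3

f · g = x + x^3


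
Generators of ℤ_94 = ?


g generates ℤ_n iff gcd(g,n) = 1
Prime factors of 94: 2, 47
Generators are g ∈ {1,...,93} not divisible by any of these primes.
Generators: {1, 3, 5, 7, 9, 11, 13, 15, 17, 19, 21, 23, 25, 27, 29, 31, 33, 35, 37, 39, 41, 43, 45, 49, 51, 53, 55, 57, 59, 61, 63, 65, 67, 69, 71, 73, 75, 77, 79, 81, 83, 85, 87, 89, 91, 93}
Number of generators = φ(94) = 46

Generators of ℤ_94 = {1, 3, 5, 7, 9, 11, 13, 15, 17, 19, 21, 23, 25, 27, 29, 31, 33, 35, 37, 39, 41, 43, 45, 49, 51, 53, 55, 57, 59, 61, 63, 65, 67, 69, 71, 73, 75, 77, 79, 81, 83, 85, 87, 89, 91, 93}


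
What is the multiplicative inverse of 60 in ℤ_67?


Use the extended Euclidean algorithm to write 1 = 60·s + 67·t; then s mod 67 is the inverse.
Euclidean algorithm:
  60 = 0·67 + 60
  67 = 1·60 + 7
  60 = 8·7 + 4
  7 = 1·4 + 3
  4 = 1·3 + 1
  3 = 3·1 + 0
gcd(60,67) = 1
Back-substitution gives: 60·(19) + 67·(-17) = 1
So 60⁻¹ ≡ 19 ≡ 19 (mod 67)
Check: 60 × 19 = 1140 ≡ 1 (mod 67) ✓

60⁻¹ ≡ 19 (mod 67)


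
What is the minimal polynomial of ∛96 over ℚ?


∛96 satisfies x³ - 96 = 0, irreducible over ℚ (no rational root; 96 is not a perfect cube)

Minimal polynomial: x³ - 96


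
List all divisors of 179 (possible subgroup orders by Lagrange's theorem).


Lagrange's theorem: |H| divides |G|
|G| = 179
Divisors of 179: 1, 179

Possible subgroup orders: {1, 179}


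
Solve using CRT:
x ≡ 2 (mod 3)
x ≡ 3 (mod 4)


m₁ = 3, m₂ = 4, gcd = 1, so CRT applies. M = m₁·m₂ = 12
Let M₁ = M/m₁ = 4, M₂ = M/m₂ = 3
Find y₁ ≡ M₁⁻¹ (mod m₁): 4⁻¹ ≡ 1 (mod 3)
Find y₂ ≡ M₂⁻¹ (mod m₂): 3⁻¹ ≡ 3 (mod 4)
x = a₁·M₁·y₁ + a₂·M₂·y₂ = 2·4·1 + 3·3·3 = 35
Reduce mod 12: x ≡ 11
Check: 11 mod 3 = 2 ✓, 11 mod 4 = 3 ✓

x ≡ 11 (mod 12)


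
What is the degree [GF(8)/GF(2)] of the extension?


GF(8) = GF(2^3), so the extension degree is 3

[GF(8)/GF(2)] = 3


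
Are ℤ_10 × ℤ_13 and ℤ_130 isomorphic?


Comparing ℤ_10 × ℤ_13 and ℤ_130:
gcd(10,13) = 1, so ℤ_10 × ℤ_13 ≅ ℤ_130 (CRT)

Yes, ℤ_10 × ℤ_13 ≅ ℤ_130


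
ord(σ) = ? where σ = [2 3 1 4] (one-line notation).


Cycle decomposition: (1 2 3)
Cycle lengths: 3
Order = lcm(3) = 3

ord(σ) = 3


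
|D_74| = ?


|D_n| = 2n (n rotations and n reflections)
|D_74| = 2×74 = 148

|D_74| = 148


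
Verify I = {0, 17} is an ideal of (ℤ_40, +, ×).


Check ideal conditions for I = {0, 17} in ℤ_40:
(1) I is an additive subgroup? No
(2) For r ∈ ℤ_40 and a ∈ I: r·a ∈ I? No  [counterexample: r=2, a=17, r·a mod 40 = 34 ∉ I]

No, I is not an ideal of ℤ_40


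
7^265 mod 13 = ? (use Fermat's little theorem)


Fermat's little theorem: if p is prime and gcd(a,p)=1, then a^(p-1) ≡ 1 (mod p)
p = 13 is prime, gcd(7,13) = 1
Reduce exponent: 265 mod 12 = 1
So 7^265 ≡ 7^1 (mod 13)
7^1 mod 13 = 7

7^265 ≡ 7 (mod 13)


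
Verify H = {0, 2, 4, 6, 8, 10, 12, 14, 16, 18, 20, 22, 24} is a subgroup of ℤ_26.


Subgroup test for H = {0, 2, 4, 6, 8, 10, 12, 14, 16, 18, 20, 22, 24} in (ℤ_26, +):
(1) 0 ∈ H? Yes
(2) Closure: for all a,b ∈ H, (a+b) mod 26 ∈ H? Yes
(3) Inverses: for all a ∈ H, -a mod 26 ∈ H? Yes

Yes, H is a subgroup of ℤ_26


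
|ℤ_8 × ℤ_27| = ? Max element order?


|ℤ_8 × ℤ_27| = 8 × 27 = 216
Max element order = lcm(8,27) = 216
Cyclic? Yes (gcd=1)

|ℤ_8×ℤ_27| = 216, max element order = 216


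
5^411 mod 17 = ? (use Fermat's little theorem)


Fermat's little theorem: if p is prime and gcd(a,p)=1, then a^(p-1) ≡ 1 (mod p)
p = 17 is prime, gcd(5,17) = 1
Reduce exponent: 411 mod 16 = 11
So 5^411 ≡ 5^11 (mod 17)
5^11 mod 17 = 11

5^411 ≡ 11 (mod 17)


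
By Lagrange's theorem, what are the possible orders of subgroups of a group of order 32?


Lagrange's theorem: |H| divides |G|
|G| = 32
Divisors of 32: 1, 2, 4, 8, 16, 32

Possible subgroup orders: {1, 2, 4, 8, 16, 32}


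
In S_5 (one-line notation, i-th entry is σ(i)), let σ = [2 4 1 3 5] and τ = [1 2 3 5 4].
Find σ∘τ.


σ∘τ: apply τ first, then σ
1 →τ 1 →σ 2
2 →τ 2 →σ 4
3 →τ 3 →σ 1
4 →τ 5 →σ 5
5 →τ 4 →σ 3

σ∘τ = [2 4 1 5 3]


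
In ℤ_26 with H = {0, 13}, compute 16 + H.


16 + H = {16 + h (mod 26) : h ∈ H}
16+0=16, 16+13=3
16 + H = {3, 16} = 3 + H

16 + H = {3, 16}


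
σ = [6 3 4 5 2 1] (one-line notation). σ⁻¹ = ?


To find σ⁻¹, swap domain and range:
σ(1) = 6 → σ⁻¹(6) = 1
σ(2) = 3 → σ⁻¹(3) = 2
σ(3) = 4 → σ⁻¹(4) = 3
σ(4) = 5 → σ⁻¹(5) = 4
σ(5) = 2 → σ⁻¹(2) = 5
σ(6) = 1 → σ⁻¹(1) = 6

σ⁻¹ = [6 5 2 3 4 1]


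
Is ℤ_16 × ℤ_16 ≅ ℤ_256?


Comparing ℤ_16 × ℤ_16 and ℤ_256:
gcd(16,16) = 16 ≠ 1. Max element order in ℤ_16×ℤ_16 is lcm(16,16) = 16 < 256, so it has no element of order 256

No, ℤ_16 × ℤ_16 ≇ ℤ_256


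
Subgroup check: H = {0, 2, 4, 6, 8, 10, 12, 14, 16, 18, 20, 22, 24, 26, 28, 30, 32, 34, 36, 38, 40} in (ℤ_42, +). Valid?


Subgroup test for H = {0, 2, 4, 6, 8, 10, 12, 14, 16, 18, 20, 22, 24, 26, 28, 30, 32, 34, 36, 38, 40} in (ℤ_42, +):
(1) 0 ∈ H? Yes
(2) Closure: for all a,b ∈ H, (a+b) mod 42 ∈ H? Yes
(3) Inverses: for all a ∈ H, -a mod 42 ∈ H? Yes

Yes, H is a subgroup of ℤ_42


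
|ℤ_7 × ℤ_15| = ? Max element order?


|ℤ_7 × ℤ_15| = 7 × 15 = 105
Max element order = lcm(7,15) = 105
Cyclic? Yes (gcd=1)

|ℤ_7×ℤ_15| = 105, max element order = 105


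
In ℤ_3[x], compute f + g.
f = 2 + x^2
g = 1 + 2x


Add coefficients mod 3:
x^0: 2 + 1 = 0 (mod 3)
x^1: 0 + 2 = 2 (mod 3)
x^2: 1 + 0 = 1 (mod 3)
Result: 2x + x^2

f + g = 2x + x^2


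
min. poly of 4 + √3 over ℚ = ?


Let α = 4 + √3. Then α - 4 = √3, so (α - 4)² = 3, giving α² - 8α + 13 = 0. Degree 2 and α ∉ ℚ, so this is the minimal polynomial.

Minimal polynomial: x² - 8x + 13


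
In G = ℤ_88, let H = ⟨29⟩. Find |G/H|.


|⟨29⟩| = n / gcd(29, 88) = 88 / 1 = 88
H is normal (ℤ_88 is abelian).
|G/H| = |G| / |H| = 88 / 88 = 1

|G/H| = 1


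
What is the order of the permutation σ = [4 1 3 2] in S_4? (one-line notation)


Cycle decomposition: (1 4 2)
Cycle lengths: 3
Order = lcm(3) = 3

ord(σ) = 3


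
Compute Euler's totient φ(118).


Factor n: 118 = 2 × 59
φ(n) = n · ∏(1 - 1/p) over distinct primes p | n
φ(118) = 118 · (1 - 1/2) · (1 - 1/59) = 58

φ(118) = 58


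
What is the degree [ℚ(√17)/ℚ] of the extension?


√17 has minimal polynomial x² - 17 (irreducible over ℚ since 17 is squarefree)

[ℚ(√17)/ℚ] = 2


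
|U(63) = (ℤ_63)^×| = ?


U(n) is the group of units mod n; |U(n)| = φ(n)
|U(63)| = φ(63) = 36

|U(63) = (ℤ_63)^×| = 36


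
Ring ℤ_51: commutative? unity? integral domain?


ℤ_51 is a commutative ring with unity 1; 51 = 3×17 is composite, so 3·17 ≡ 0 gives zero divisors (not an integral domain)
Commutative: Yes
Integral domain: No
Has unity: Yes

ℤ_51: Commutative=Yes, Unity=Yes


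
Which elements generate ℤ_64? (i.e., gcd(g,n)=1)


g generates ℤ_n iff gcd(g,n) = 1
Prime factors of 64: 2
Generators are g ∈ {1,...,63} not divisible by any of these primes.
Generators: {1, 3, 5, 7, 9, 11, 13, 15, 17, 19, 21, 23, 25, 27, 29, 31, 33, 35, 37, 39, 41, 43, 45, 47, 49, 51, 53, 55, 57, 59, 61, 63}
Number of generators = φ(64) = 32

Generators of ℤ_64 = {1, 3, 5, 7, 9, 11, 13, 15, 17, 19, 21, 23, 25, 27, 29, 31, 33, 35, 37, 39, 41, 43, 45, 47, 49, 51, 53, 55, 57, 59, 61, 63}


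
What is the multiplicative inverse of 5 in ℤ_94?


Use the extended Euclidean algorithm to write 1 = 5·s + 94·t; then s mod 94 is the inverse.
Euclidean algorithm:
  5 = 0·94 + 5
  94 = 18·5 + 4
  5 = 1·4 + 1
  4 = 4·1 + 0
gcd(5,94) = 1
Back-substitution gives: 5·(19) + 94·(-1) = 1
So 5⁻¹ ≡ 19 ≡ 19 (mod 94)
Check: 5 × 19 = 95 ≡ 1 (mod 94) ✓

5⁻¹ ≡ 19 (mod 94)


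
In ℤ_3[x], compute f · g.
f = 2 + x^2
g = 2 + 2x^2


Expand and collect like terms; reduce coefficients mod 3:
x^0: 2·2 = 4 ≡ 1 (mod 3)
x^1: 2·0 + 0·2 = 0 ≡ 0 (mod 3)
x^2: 2·2 + 0·0 + 1·2 = 6 ≡ 0 (mod 3)
x^3: 0·2 + 1·0 = 0 ≡ 0 (mod 3)
x^4: 1·2 = 2 ≡ 2 (mod 3)
Result: 1 + 2x^4

f · g = 1 + 2x^4


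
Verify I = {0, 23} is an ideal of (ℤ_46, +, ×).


Check ideal conditions for I = {0, 23} in ℤ_46:
(1) I is an additive subgroup? Yes
(2) For r ∈ ℤ_46 and a ∈ I: r·a ∈ I? Yes

Yes, I is an ideal of ℤ_46


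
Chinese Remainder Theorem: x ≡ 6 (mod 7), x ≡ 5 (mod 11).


m₁ = 7, m₂ = 11, gcd = 1, so CRT applies. M = m₁·m₂ = 77
Let M₁ = M/m₁ = 11, M₂ = M/m₂ = 7
Find y₁ ≡ M₁⁻¹ (mod m₁): 11⁻¹ ≡ 2 (mod 7)
Find y₂ ≡ M₂⁻¹ (mod m₂): 7⁻¹ ≡ 8 (mod 11)
x = a₁·M₁·y₁ + a₂·M₂·y₂ = 6·11·2 + 5·7·8 = 412
Reduce mod 77: x ≡ 27
Check: 27 mod 7 = 6 ✓, 27 mod 11 = 5 ✓

x ≡ 27 (mod 77)


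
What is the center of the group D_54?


Z(G) = {g ∈ G | gx = xg for all x ∈ G}
For even n, Z(D_n) = {e, r^(n/2)}: the 180° rotation r^27 commutes with every reflection and rotation

Z(D_54) = {e, r^27}


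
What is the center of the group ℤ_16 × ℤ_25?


Z(G) = {g ∈ G | gx = xg for all x ∈ G}
Direct product of abelian groups is abelian, so Z(G) = G

Z(ℤ_16 × ℤ_25) = ℤ_16 × ℤ_25


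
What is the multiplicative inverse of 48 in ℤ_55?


Use the extended Euclidean algorithm to write 1 = 48·s + 55·t; then s mod 55 is the inverse.
Euclidean algorithm:
  48 = 0·55 + 48
  55 = 1·48 + 7
  48 = 6·7 + 6
  7 = 1·6 + 1
  6 = 6·1 + 0
gcd(48,55) = 1
Back-substitution gives: 48·(-8) + 55·(7) = 1
So 48⁻¹ ≡ -8 ≡ 47 (mod 55)
Check: 48 × 47 = 2256 ≡ 1 (mod 55) ✓

48⁻¹ ≡ 47 (mod 55)


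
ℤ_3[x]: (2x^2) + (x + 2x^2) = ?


Add coefficients mod 3:
x^0: 0 + 0 = 0 (mod 3)
x^1: 0 + 1 = 1 (mod 3)
x^2: 2 + 2 = 1 (mod 3)
Result: x + x^2

f + g = x + x^2


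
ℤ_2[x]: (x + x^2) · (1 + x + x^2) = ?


Expand and collect like terms; reduce coefficients mod 2:
x^0: 0·1 = 0 ≡ 0 (mod 2)
x^1: 0·1 + 1·1 = 1 ≡ 1 (mod 2)
x^2: 0·1 + 1·1 + 1·1 = 2 ≡ 0 (mod 2)
x^3: 1·1 + 1·1 = 2 ≡ 0 (mod 2)
x^4: 1·1 = 1 ≡ 1 (mod 2)
Result: x + x^4

f · g = x + x^4


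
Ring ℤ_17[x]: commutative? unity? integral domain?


ℤ_17 is a field (n prime), so ℤ_17[x] is a commutative integral domain with unity
Commutative: Yes
Integral domain: Yes
Has unity: Yes

ℤ_17[x]: Commutative=Yes, Unity=Yes


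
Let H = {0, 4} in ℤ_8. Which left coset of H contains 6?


6 + H = {6 + h (mod 8) : h ∈ H}
6+0=6, 6+4=2
6 + H = {2, 6} = 2 + H

6 + H = {2, 6}


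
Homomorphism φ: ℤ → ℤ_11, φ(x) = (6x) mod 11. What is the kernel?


Kernel = preimage of identity
ker(φ) = {x ∈ ℤ : 6x ≡ 0 (mod 11)}. gcd(6,11) = 1, so 6x ≡ 0 (mod 11) ⟺ x ≡ 0 (mod 11/1 = 11). Hence ker(φ) = 11ℤ

ker(φ) = 11ℤ


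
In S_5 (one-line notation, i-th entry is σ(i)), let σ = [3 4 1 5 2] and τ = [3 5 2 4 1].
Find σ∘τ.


σ∘τ: apply τ first, then σ
1 →τ 3 →σ 1
2 →τ 5 →σ 2
3 →τ 2 →σ 4
4 →τ 4 →σ 5
5 →τ 1 →σ 3

σ∘τ = [1 2 4 5 3]


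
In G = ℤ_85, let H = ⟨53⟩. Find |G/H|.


|⟨53⟩| = n / gcd(53, 85) = 85 / 1 = 85
H is normal (ℤ_85 is abelian).
|G/H| = |G| / |H| = 85 / 85 = 1

|G/H| = 1


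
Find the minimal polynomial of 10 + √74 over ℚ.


Let α = 10 + √74. Then α - 10 = √74, so (α - 10)² = 74, giving α² - 20α + 26 = 0. Degree 2 and α ∉ ℚ, so this is the minimal polynomial.

Minimal polynomial: x² - 20x + 26


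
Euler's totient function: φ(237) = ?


Factor n: 237 = 3 × 79
φ(n) = n · ∏(1 - 1/p) over distinct primes p | n
φ(237) = 237 · (1 - 1/3) · (1 - 1/79) = 156

φ(237) = 156


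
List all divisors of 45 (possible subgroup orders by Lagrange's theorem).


Lagrange's theorem: |H| divides |G|
|G| = 45
Divisors of 45: 1, 3, 5, 9, 15, 45

Possible subgroup orders: {1, 3, 5, 9, 15, 45}


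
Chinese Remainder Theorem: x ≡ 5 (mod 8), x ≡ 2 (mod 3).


m₁ = 8, m₂ = 3, gcd = 1, so CRT applies. M = m₁·m₂ = 24
Let M₁ = M/m₁ = 3, M₂ = M/m₂ = 8
Find y₁ ≡ M₁⁻¹ (mod m₁): 3⁻¹ ≡ 3 (mod 8)
Find y₂ ≡ M₂⁻¹ (mod m₂): 8⁻¹ ≡ 2 (mod 3)
x = a₁·M₁·y₁ + a₂·M₂·y₂ = 5·3·3 + 2·8·2 = 77
Reduce mod 24: x ≡ 5
Check: 5 mod 8 = 5 ✓, 5 mod 3 = 2 ✓

x ≡ 5 (mod 24)


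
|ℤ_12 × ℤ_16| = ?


|A × B| = |A| · |B|
|ℤ_12 × ℤ_16| = 12 × 16 = 192

|ℤ_12 × ℤ_16| = 192


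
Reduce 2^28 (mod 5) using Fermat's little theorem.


Fermat's little theorem: if p is prime and gcd(a,p)=1, then a^(p-1) ≡ 1 (mod p)
p = 5 is prime, gcd(2,5) = 1
Reduce exponent: 28 mod 4 = 0
So 2^28 ≡ 2^0 (mod 5)
2^0 = 1

2^28 ≡ 1 (mod 5)


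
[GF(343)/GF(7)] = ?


GF(343) = GF(7^3), so the extension degree is 3

[GF(343)/GF(7)] = 3


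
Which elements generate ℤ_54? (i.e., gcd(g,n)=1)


g generates ℤ_n iff gcd(g,n) = 1
Prime factors of 54: 2, 3
Generators are g ∈ {1,...,53} not divisible by any of these primes.
Generators: {1, 5, 7, 11, 13, 17, 19, 23, 25, 29, 31, 35, 37, 41, 43, 47, 49, 53}
Number of generators = φ(54) = 18

Generators of ℤ_54 = {1, 5, 7, 11, 13, 17, 19, 23, 25, 29, 31, 35, 37, 41, 43, 47, 49, 53}


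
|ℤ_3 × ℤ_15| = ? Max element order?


|ℤ_3 × ℤ_15| = 3 × 15 = 45
Max element order = lcm(3,15) = 15
Cyclic? No (gcd=3)

|ℤ_3×ℤ_15| = 45, max element order = 15


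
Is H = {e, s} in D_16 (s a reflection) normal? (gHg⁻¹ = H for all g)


H = {e, s} in D_16 (s a reflection)
r·s·r⁻¹ = sr⁻² ≠ s for n ≥ 3, so {e, s} is not closed under conjugation

No, not a normal subgroup


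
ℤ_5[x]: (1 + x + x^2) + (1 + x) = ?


Add coefficients mod 5:
x^0: 1 + 1 = 2 (mod 5)
x^1: 1 + 1 = 2 (mod 5)
x^2: 1 + 0 = 1 (mod 5)
Result: 2 + 2x + x^2

f + g = 2 + 2x + x^2


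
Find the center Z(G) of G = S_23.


Z(G) = {g ∈ G | gx = xg for all x ∈ G}
S_n is non-abelian for n ≥ 3; Z(S_23) is trivial

Z(S_23) = {e}


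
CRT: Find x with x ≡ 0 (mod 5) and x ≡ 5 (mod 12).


m₁ = 5, m₂ = 12, gcd = 1, so CRT applies. M = m₁·m₂ = 60
Let M₁ = M/m₁ = 12, M₂ = M/m₂ = 5
Find y₁ ≡ M₁⁻¹ (mod m₁): 12⁻¹ ≡ 3 (mod 5)
Find y₂ ≡ M₂⁻¹ (mod m₂): 5⁻¹ ≡ 5 (mod 12)
x = a₁·M₁·y₁ + a₂·M₂·y₂ = 0·12·3 + 5·5·5 = 125
Reduce mod 60: x ≡ 5
Check: 5 mod 5 = 0 ✓, 5 mod 12 = 5 ✓

x ≡ 5 (mod 60)


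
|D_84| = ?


|D_n| = 2n (n rotations and n reflections)
|D_84| = 2×84 = 168

|D_84| = 168


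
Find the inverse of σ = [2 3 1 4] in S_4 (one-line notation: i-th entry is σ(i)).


To find σ⁻¹, swap domain and range:
σ(1) = 2 → σ⁻¹(2) = 1
σ(2) = 3 → σ⁻¹(3) = 2
σ(3) = 1 → σ⁻¹(1) = 3
σ(4) = 4 → σ⁻¹(4) = 4

σ⁻¹ = [3 1 2 4]


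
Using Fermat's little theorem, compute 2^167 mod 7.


Fermat's little theorem: if p is prime and gcd(a,p)=1, then a^(p-1) ≡ 1 (mod p)
p = 7 is prime, gcd(2,7) = 1
Reduce exponent: 167 mod 6 = 5
So 2^167 ≡ 2^5 (mod 7)
2^5 mod 7 = 4

2^167 ≡ 4 (mod 7)


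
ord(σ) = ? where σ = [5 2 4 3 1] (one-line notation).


Cycle decomposition: (1 5) (3 4)
Cycle lengths: 2, 2
Order = lcm(2, 2) = 2

ord(σ) = 2


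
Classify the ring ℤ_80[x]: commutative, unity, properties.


ℤ_80 has zero divisors (2·40 ≡ 0), and these lift to constant zero divisors in ℤ_80[x]; so not an integral domain
Commutative: Yes
Integral domain: No
Has unity: Yes

ℤ_80[x]: Commutative=Yes, Unity=Yes


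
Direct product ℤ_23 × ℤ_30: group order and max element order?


|ℤ_23 × ℤ_30| = 23 × 30 = 690
Max element order = lcm(23,30) = 690
Cyclic? Yes (gcd=1)

|ℤ_23×ℤ_30| = 690, max element order = 690


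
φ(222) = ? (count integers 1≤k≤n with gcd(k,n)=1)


Factor n: 222 = 2 × 3 × 37
φ(n) = n · ∏(1 - 1/p) over distinct primes p | n
φ(222) = 222 · (1 - 1/2) · (1 - 1/3) · (1 - 1/37) = 72

φ(222) = 72


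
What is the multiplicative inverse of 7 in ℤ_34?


Use the extended Euclidean algorithm to write 1 = 7·s + 34·t; then s mod 34 is the inverse.
Euclidean algorithm:
  7 = 0·34 + 7
  34 = 4·7 + 6
  7 = 1·6 + 1
  6 = 6·1 + 0
gcd(7,34) = 1
Back-substitution gives: 7·(5) + 34·(-1) = 1
So 7⁻¹ ≡ 5 ≡ 5 (mod 34)
Check: 7 × 5 = 35 ≡ 1 (mod 34) ✓

7⁻¹ ≡ 5 (mod 34)


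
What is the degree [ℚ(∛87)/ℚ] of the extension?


∛87 has minimal polynomial x³ - 87 (irreducible over ℚ since 87 is not a perfect cube)

[ℚ(∛87)/ℚ] = 3


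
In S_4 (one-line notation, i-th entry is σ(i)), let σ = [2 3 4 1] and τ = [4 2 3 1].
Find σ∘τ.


σ∘τ: apply τ first, then σ
1 →τ 4 →σ 1
2 →τ 2 →σ 3
3 →τ 3 →σ 4
4 →τ 1 →σ 2

σ∘τ = [1 3 4 2]


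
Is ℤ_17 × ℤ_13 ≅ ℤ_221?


Comparing ℤ_17 × ℤ_13 and ℤ_221:
gcd(17,13) = 1, so ℤ_17 × ℤ_13 ≅ ℤ_221 (CRT)

Yes, ℤ_17 × ℤ_13 ≅ ℤ_221


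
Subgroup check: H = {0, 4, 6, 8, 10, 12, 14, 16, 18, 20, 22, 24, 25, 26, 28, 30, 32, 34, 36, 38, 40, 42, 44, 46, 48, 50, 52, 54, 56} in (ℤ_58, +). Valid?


Subgroup test for H = {0, 4, 6, 8, 10, 12, 14, 16, 18, 20, 22, 24, 25, 26, 28, 30, 32, 34, 36, 38, 40, 42, 44, 46, 48, 50, 52, 54, 56} in (ℤ_58, +):
(1) 0 ∈ H? Yes
(2) Closure: for all a,b ∈ H, (a+b) mod 58 ∈ H? No  [counterexample: 4 + 25 = 29 ∉ H]
(3) Inverses: for all a ∈ H, -a mod 58 ∈ H? No

No, H is not a subgroup of ℤ_58


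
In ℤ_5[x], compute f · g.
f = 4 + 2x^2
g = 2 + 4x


Expand and collect like terms; reduce coefficients mod 5:
x^0: 4·2 = 8 ≡ 3 (mod 5)
x^1: 4·4 + 0·2 = 16 ≡ 1 (mod 5)
x^2: 0·4 + 2·2 = 4 ≡ 4 (mod 5)
x^3: 2·4 = 8 ≡ 3 (mod 5)
Result: 3 + x + 4x^2 + 3x^3

f · g = 3 + x + 4x^2 + 3x^3


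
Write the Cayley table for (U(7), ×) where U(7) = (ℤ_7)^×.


Elements: {1, 2, 3, 4, 5, 6}
Operation: multiplication mod 7
Entry (a, b) = (a × b) mod 7

Cayley table:
  | 1 | 2 | 3 | 4 | 5 | 6
1 | 1 | 2 | 3 | 4 | 5 | 6
2 | 2 | 4 | 6 | 1 | 3 | 5
3 | 3 | 6 | 2 | 5 | 1 | 4
4 | 4 | 1 | 5 | 2 | 6 | 3
5 | 5 | 3 | 1 | 6 | 4 | 2
6 | 6 | 5 | 4 | 3 | 2 | 1


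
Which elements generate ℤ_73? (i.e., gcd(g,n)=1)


g generates ℤ_n iff gcd(g,n) = 1
Prime factors of 73: 73
Generators are g ∈ {1,...,72} not divisible by any of these primes.
Generators: {1, 2, 3, 4, 5, 6, 7, 8, 9, 10, 11, 12, 13, 14, 15, 16, 17, 18, 19, 20, 21, 22, 23, 24, 25, 26, 27, 28, 29, 30, 31, 32, 33, 34, 35, 36, 37, 38, 39, 40, 41, 42, 43, 44, 45, 46, 47, 48, 49, 50, 51, 52, 53, 54, 55, 56, 57, 58, 59, 60, 61, 62, 63, 64, 65, 66, 67, 68, 69, 70, 71, 72}
Number of generators = φ(73) = 72

Generators of ℤ_73 = {1, 2, 3, 4, 5, 6, 7, 8, 9, 10, 11, 12, 13, 14, 15, 16, 17, 18, 19, 20, 21, 22, 23, 24, 25, 26, 27, 28, 29, 30, 31, 32, 33, 34, 35, 36, 37, 38, 39, 40, 41, 42, 43, 44, 45, 46, 47, 48, 49, 50, 51, 52, 53, 54, 55, 56, 57, 58, 59, 60, 61, 62, 63, 64, 65, 66, 67, 68, 69, 70, 71, 72}


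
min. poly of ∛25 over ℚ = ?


∛25 satisfies x³ - 25 = 0, irreducible over ℚ (no rational root; 25 is not a perfect cube)

Minimal polynomial: x³ - 25


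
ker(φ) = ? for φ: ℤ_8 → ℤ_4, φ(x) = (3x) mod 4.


Kernel = preimage of identity
ker(φ) = {x ∈ ℤ_8 : 3x ≡ 0 (mod 4)}. Since 4 | 8, φ is well-defined. The kernel is the cyclic subgroup ⟨4⟩ of ℤ_8 (order 2), i.e. {0, 4}

ker(φ) = {0, 4}


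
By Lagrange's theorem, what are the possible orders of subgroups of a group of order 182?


Lagrange's theorem: |H| divides |G|
|G| = 182
Divisors of 182: 1, 2, 7, 13, 14, 26, 91, 182

Possible subgroup orders: {1, 2, 7, 13, 14, 26, 91, 182}


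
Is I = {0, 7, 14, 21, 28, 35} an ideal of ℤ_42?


Check ideal conditions for I = {0, 7, 14, 21, 28, 35} in ℤ_42:
(1) I is an additive subgroup? Yes
(2) For r ∈ ℤ_42 and a ∈ I: r·a ∈ I? Yes

Yes, I is an ideal of ℤ_42


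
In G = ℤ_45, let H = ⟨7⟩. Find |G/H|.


|⟨7⟩| = n / gcd(7, 45) = 45 / 1 = 45
H is normal (ℤ_45 is abelian).
|G/H| = |G| / |H| = 45 / 45 = 1

|G/H| = 1


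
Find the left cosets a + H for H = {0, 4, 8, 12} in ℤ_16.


H = {0, 4, 8, 12}, |H| = 4
Number of cosets = |G|/|H| = 16/4 = 4
0 + H = {0, 4, 8, 12}
1 + H = {1, 5, 9, 13}
2 + H = {2, 6, 10, 14}
3 + H = {3, 7, 11, 15}

Cosets: 0+H={0,4,8,12}; 1+H={1,5,9,13}; 2+H={2,6,10,14}; 3+H={3,7,11,15}


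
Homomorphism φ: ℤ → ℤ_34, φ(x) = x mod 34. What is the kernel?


Kernel = preimage of identity
ker(φ) = {x ∈ ℤ : x ≡ 0 (mod 34)} = 34ℤ = {0, ±34, ±68, ...}

ker(φ) = 34ℤ


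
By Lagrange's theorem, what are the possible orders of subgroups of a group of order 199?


Lagrange's theorem: |H| divides |G|
|G| = 199
Divisors of 199: 1, 199

Possible subgroup orders: {1, 199}


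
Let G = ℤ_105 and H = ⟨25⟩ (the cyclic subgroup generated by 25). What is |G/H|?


|⟨25⟩| = n / gcd(25, 105) = 105 / 5 = 21
H is normal (ℤ_105 is abelian).
|G/H| = |G| / |H| = 105 / 21 = 5

|G/H| = 5


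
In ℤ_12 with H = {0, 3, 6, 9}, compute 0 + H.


0 + H = {0 + h (mod 12) : h ∈ H}
0+0=0, 0+3=3, 0+6=6, 0+9=9

0 + H = {0, 3, 6, 9}


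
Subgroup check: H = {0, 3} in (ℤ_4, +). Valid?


Subgroup test for H = {0, 3} in (ℤ_4, +):
(1) 0 ∈ H? Yes
(2) Closure: for all a,b ∈ H, (a+b) mod 4 ∈ H? No  [counterexample: 3 + 3 = 2 ∉ H]
(3) Inverses: for all a ∈ H, -a mod 4 ∈ H? No

No, H is not a subgroup of ℤ_4


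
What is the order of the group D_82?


|D_n| = 2n (n rotations and n reflections)
|D_82| = 2×82 = 164

|D_82| = 164


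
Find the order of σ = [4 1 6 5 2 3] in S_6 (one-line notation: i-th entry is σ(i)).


Cycle decomposition: (1 4 5 2) (3 6)
Cycle lengths: 4, 2
Order = lcm(4, 2) = 4

ord(σ) = 4


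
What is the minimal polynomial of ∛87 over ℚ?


∛87 satisfies x³ - 87 = 0, irreducible over ℚ (no rational root; 87 is not a perfect cube)

Minimal polynomial: x³ - 87


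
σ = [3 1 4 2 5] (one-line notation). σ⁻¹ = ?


To find σ⁻¹, swap domain and range:
σ(1) = 3 → σ⁻¹(3) = 1
σ(2) = 1 → σ⁻¹(1) = 2
σ(3) = 4 → σ⁻¹(4) = 3
σ(4) = 2 → σ⁻¹(2) = 4
σ(5) = 5 → σ⁻¹(5) = 5

σ⁻¹ = [2 4 1 3 5]


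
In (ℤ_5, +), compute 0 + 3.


Operation: addition mod 5
0 + 3 = (a + b) mod 5 with a = 0, b = 3

0 + 3 = 3


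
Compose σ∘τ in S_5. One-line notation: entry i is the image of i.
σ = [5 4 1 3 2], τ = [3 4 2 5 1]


σ∘τ: apply τ first, then σ
1 →τ 3 →σ 1
2 →τ 4 →σ 3
3 →τ 2 →σ 4
4 →τ 5 →σ 2
5 →τ 1 →σ 5

σ∘τ = [1 3 4 2 5]


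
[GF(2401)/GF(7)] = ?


GF(2401) = GF(7^4), so the extension degree is 4

[GF(2401)/GF(7)] = 4


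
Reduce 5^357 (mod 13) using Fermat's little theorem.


Fermat's little theorem: if p is prime and gcd(a,p)=1, then a^(p-1) ≡ 1 (mod p)
p = 13 is prime, gcd(5,13) = 1
Reduce exponent: 357 mod 12 = 9
So 5^357 ≡ 5^9 (mod 13)
5^9 mod 13 = 5

5^357 ≡ 5 (mod 13)


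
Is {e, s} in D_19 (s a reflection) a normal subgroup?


H = {e, s} in D_19 (s a reflection)
r·s·r⁻¹ = sr⁻² ≠ s for n ≥ 3, so {e, s} is not closed under conjugation

No, not a normal subgroup


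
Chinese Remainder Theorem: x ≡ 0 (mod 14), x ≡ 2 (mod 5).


m₁ = 14, m₂ = 5, gcd = 1, so CRT applies. M = m₁·m₂ = 70
Let M₁ = M/m₁ = 5, M₂ = M/m₂ = 14
Find y₁ ≡ M₁⁻¹ (mod m₁): 5⁻¹ ≡ 3 (mod 14)
Find y₂ ≡ M₂⁻¹ (mod m₂): 14⁻¹ ≡ 4 (mod 5)
x = a₁·M₁·y₁ + a₂·M₂·y₂ = 0·5·3 + 2·14·4 = 112
Reduce mod 70: x ≡ 42
Check: 42 mod 14 = 0 ✓, 42 mod 5 = 2 ✓

x ≡ 42 (mod 70)


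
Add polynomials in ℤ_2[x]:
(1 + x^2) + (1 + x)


Add coefficients mod 2:
x^0: 1 + 1 = 0 (mod 2)
x^1: 0 + 1 = 1 (mod 2)
x^2: 1 + 0 = 1 (mod 2)
Result: x + x^2

f + g = x + x^2


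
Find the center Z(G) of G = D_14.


Z(G) = {g ∈ G | gx = xg for all x ∈ G}
For even n, Z(D_n) = {e, r^(n/2)}: the 180° rotation r^7 commutes with every reflection and rotation

Z(D_14) = {e, r^7}


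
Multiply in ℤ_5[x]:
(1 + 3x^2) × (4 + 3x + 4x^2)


Expand and collect like terms; reduce coefficients mod 5:
x^0: 1·4 = 4 ≡ 4 (mod 5)
x^1: 1·3 + 0·4 = 3 ≡ 3 (mod 5)
x^2: 1·4 + 0·3 + 3·4 = 16 ≡ 1 (mod 5)
x^3: 0·4 + 3·3 = 9 ≡ 4 (mod 5)
x^4: 3·4 = 12 ≡ 2 (mod 5)
Result: 4 + 3x + x^2 + 4x^3 + 2x^4

f · g = 4 + 3x + x^2 + 4x^3 + 2x^4


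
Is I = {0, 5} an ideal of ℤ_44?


Check ideal conditions for I = {0, 5} in ℤ_44:
(1) I is an additive subgroup? No
(2) For r ∈ ℤ_44 and a ∈ I: r·a ∈ I? No  [counterexample: r=2, a=5, r·a mod 44 = 10 ∉ I]

No, I is not an ideal of ℤ_44


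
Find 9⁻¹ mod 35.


Use the extended Euclidean algorithm to write 1 = 9·s + 35·t; then s mod 35 is the inverse.
Euclidean algorithm:
  9 = 0·35 + 9
  35 = 3·9 + 8
  9 = 1·8 + 1
  8 = 8·1 + 0
gcd(9,35) = 1
Back-substitution gives: 9·(4) + 35·(-1) = 1
So 9⁻¹ ≡ 4 ≡ 4 (mod 35)
Check: 9 × 4 = 36 ≡ 1 (mod 35) ✓

9⁻¹ ≡ 4 (mod 35)


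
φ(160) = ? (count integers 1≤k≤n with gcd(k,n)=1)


Factor n: 160 = 2^5 × 5
φ(n) = n · ∏(1 - 1/p) over distinct primes p | n
φ(160) = 160 · (1 - 1/2) · (1 - 1/5) = 64

φ(160) = 64


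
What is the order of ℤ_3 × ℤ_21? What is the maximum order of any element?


|ℤ_3 × ℤ_21| = 3 × 21 = 63
Max element order = lcm(3,21) = 21
Cyclic? No (gcd=3)

|ℤ_3×ℤ_21| = 63, max element order = 21


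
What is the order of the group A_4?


|A_n| = n!/2 (even permutations)
|A_4| = 4!/2 = 24/2 = 12

|A_4| = 12


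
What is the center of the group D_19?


Z(G) = {g ∈ G | gx = xg for all x ∈ G}
For odd n, Z(D_n) = {e}: no nontrivial rotation commutes with all reflections

Z(D_19) = {e}


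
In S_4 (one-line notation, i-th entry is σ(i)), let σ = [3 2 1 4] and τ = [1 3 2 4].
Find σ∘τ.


σ∘τ: apply τ first, then σ
1 →τ 1 →σ 3
2 →τ 3 →σ 1
3 →τ 2 →σ 2
4 →τ 4 →σ 4

σ∘τ = [3 1 2 4]


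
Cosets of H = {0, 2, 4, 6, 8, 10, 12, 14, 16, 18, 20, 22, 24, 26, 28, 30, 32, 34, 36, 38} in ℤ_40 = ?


H = {0, 2, 4, 6, 8, 10, 12, 14, 16, 18, 20, 22, 24, 26, 28, 30, 32, 34, 36, 38}, |H| = 20
Number of cosets = |G|/|H| = 40/20 = 2
0 + H = {0, 2, 4, 6, 8, 10, 12, 14, 16, 18, 20, 22, 24, 26, 28, 30, 32, 34, 36, 38}
1 + H = {1, 3, 5, 7, 9, 11, 13, 15, 17, 19, 21, 23, 25, 27, 29, 31, 33, 35, 37, 39}

Cosets: 0+H={0,2,4,6,8,10,12,14,16,18,20,22,24,26,28,30,32,34,36,38}; 1+H={1,3,5,7,9,11,13,15,17,19,21,23,25,27,29,31,33,35,37,39}


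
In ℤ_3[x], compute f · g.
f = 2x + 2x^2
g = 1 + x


Expand and collect like terms; reduce coefficients mod 3:
x^0: 0·1 = 0 ≡ 0 (mod 3)
x^1: 0·1 + 2·1 = 2 ≡ 2 (mod 3)
x^2: 2·1 + 2·1 = 4 ≡ 1 (mod 3)
x^3: 2·1 = 2 ≡ 2 (mod 3)
Result: 2x + x^2 + 2x^3

f · g = 2x + x^2 + 2x^3


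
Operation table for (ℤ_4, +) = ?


Elements: {0, 1, 2, 3}
Operation: addition mod 4
Entry (a, b) = (a + b) mod 4

Cayley table:
  | 0 | 1 | 2 | 3
0 | 0 | 1 | 2 | 3
1 | 1 | 2 | 3 | 0
2 | 2 | 3 | 0 | 1
3 | 3 | 0 | 1 | 2


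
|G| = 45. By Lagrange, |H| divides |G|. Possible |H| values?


Lagrange's theorem: |H| divides |G|
|G| = 45
Divisors of 45: 1, 3, 5, 9, 15, 45

Possible subgroup orders: {1, 3, 5, 9, 15, 45}


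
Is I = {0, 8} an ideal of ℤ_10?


Check ideal conditions for I = {0, 8} in ℤ_10:
(1) I is an additive subgroup? No
(2) For r ∈ ℤ_10 and a ∈ I: r·a ∈ I? No  [counterexample: r=2, a=8, r·a mod 10 = 6 ∉ I]

No, I is not an ideal of ℤ_10


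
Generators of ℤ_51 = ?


g generates ℤ_n iff gcd(g,n) = 1
Prime factors of 51: 3, 17
Generators are g ∈ {1,...,50} not divisible by any of these primes.
Generators: {1, 2, 4, 5, 7, 8, 10, 11, 13, 14, 16, 19, 20, 22, 23, 25, 26, 28, 29, 31, 32, 35, 37, 38, 40, 41, 43, 44, 46, 47, 49, 50}
Number of generators = φ(51) = 32

Generators of ℤ_51 = {1, 2, 4, 5, 7, 8, 10, 11, 13, 14, 16, 19, 20, 22, 23, 25, 26, 28, 29, 31, 32, 35, 37, 38, 40, 41, 43, 44, 46, 47, 49, 50}


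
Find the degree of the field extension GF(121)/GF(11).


GF(121) = GF(11^2), so the extension degree is 2

[GF(121)/GF(11)] = 2


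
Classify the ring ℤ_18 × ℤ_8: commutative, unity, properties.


Direct product ring; commutative with unity (1,1); but (1,0)·(0,1) = (0,0) gives zero divisors, so not an integral domain
Commutative: Yes
Integral domain: No
Has unity: Yes

ℤ_18 × ℤ_8: Commutative=Yes, Unity=Yes


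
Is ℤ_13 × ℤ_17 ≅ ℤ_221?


Comparing ℤ_13 × ℤ_17 and ℤ_221:
gcd(13,17) = 1, so ℤ_13 × ℤ_17 ≅ ℤ_221 (CRT)

Yes, ℤ_13 × ℤ_17 ≅ ℤ_221


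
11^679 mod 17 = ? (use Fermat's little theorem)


Fermat's little theorem: if p is prime and gcd(a,p)=1, then a^(p-1) ≡ 1 (mod p)
p = 17 is prime, gcd(11,17) = 1
Reduce exponent: 679 mod 16 = 7
So 11^679 ≡ 11^7 (mod 17)
11^7 mod 17 = 3

11^679 ≡ 3 (mod 17)


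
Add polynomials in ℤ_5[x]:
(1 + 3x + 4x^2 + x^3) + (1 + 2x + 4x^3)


Add coefficients mod 5:
x^0: 1 + 1 = 2 (mod 5)
x^1: 3 + 2 = 0 (mod 5)
x^2: 4 + 0 = 4 (mod 5)
x^3: 1 + 4 = 0 (mod 5)
Result: 2 + 4x^2

f + g = 2 + 4x^2


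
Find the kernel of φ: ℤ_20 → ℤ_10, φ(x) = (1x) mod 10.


Kernel = preimage of identity
ker(φ) = {x ∈ ℤ_20 : 1x ≡ 0 (mod 10)}. Since 10 | 20, φ is well-defined. The kernel is the cyclic subgroup ⟨10⟩ of ℤ_20 (order 2), i.e. {0, 10}

ker(φ) = {0, 10}


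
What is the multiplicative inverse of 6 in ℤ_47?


Use the extended Euclidean algorithm to write 1 = 6·s + 47·t; then s mod 47 is the inverse.
Euclidean algorithm:
  6 = 0·47 + 6
  47 = 7·6 + 5
  6 = 1·5 + 1
  5 = 5·1 + 0
gcd(6,47) = 1
Back-substitution gives: 6·(8) + 47·(-1) = 1
So 6⁻¹ ≡ 8 ≡ 8 (mod 47)
Check: 6 × 8 = 48 ≡ 1 (mod 47) ✓

6⁻¹ ≡ 8 (mod 47)


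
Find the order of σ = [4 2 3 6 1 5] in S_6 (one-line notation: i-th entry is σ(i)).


Cycle decomposition: (1 4 6 5)
Cycle lengths: 4
Order = lcm(4) = 4

ord(σ) = 4


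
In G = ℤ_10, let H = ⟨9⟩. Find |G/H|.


|⟨9⟩| = n / gcd(9, 10) = 10 / 1 = 10
H is normal (ℤ_10 is abelian).
|G/H| = |G| / |H| = 10 / 10 = 1

|G/H| = 1


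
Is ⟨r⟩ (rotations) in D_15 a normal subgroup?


H = ⟨r⟩ (rotations) in D_15
The rotation subgroup ⟨r⟩ has index 2 in D_15, so it is normal

Yes, normal subgroup


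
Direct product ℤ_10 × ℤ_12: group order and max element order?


|ℤ_10 × ℤ_12| = 10 × 12 = 120
Max element order = lcm(10,12) = 60
Cyclic? No (gcd=2)

|ℤ_10×ℤ_12| = 120, max element order = 60


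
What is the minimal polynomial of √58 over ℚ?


√58 satisfies x² - 58 = 0, irreducible over ℚ since 58 is squarefree

Minimal polynomial: x² - 58


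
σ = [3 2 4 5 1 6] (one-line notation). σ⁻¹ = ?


To find σ⁻¹, swap domain and range:
σ(1) = 3 → σ⁻¹(3) = 1
σ(2) = 2 → σ⁻¹(2) = 2
σ(3) = 4 → σ⁻¹(4) = 3
σ(4) = 5 → σ⁻¹(5) = 4
σ(5) = 1 → σ⁻¹(1) = 5
σ(6) = 6 → σ⁻¹(6) = 6

σ⁻¹ = [5 2 1 3 4 6]


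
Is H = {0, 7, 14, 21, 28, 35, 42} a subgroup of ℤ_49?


Subgroup test for H = {0, 7, 14, 21, 28, 35, 42} in (ℤ_49, +):
(1) 0 ∈ H? Yes
(2) Closure: for all a,b ∈ H, (a+b) mod 49 ∈ H? Yes
(3) Inverses: for all a ∈ H, -a mod 49 ∈ H? Yes

Yes, H is a subgroup of ℤ_49


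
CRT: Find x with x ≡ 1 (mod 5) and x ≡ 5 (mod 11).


m₁ = 5, m₂ = 11, gcd = 1, so CRT applies. M = m₁·m₂ = 55
Let M₁ = M/m₁ = 11, M₂ = M/m₂ = 5
Find y₁ ≡ M₁⁻¹ (mod m₁): 11⁻¹ ≡ 1 (mod 5)
Find y₂ ≡ M₂⁻¹ (mod m₂): 5⁻¹ ≡ 9 (mod 11)
x = a₁·M₁·y₁ + a₂·M₂·y₂ = 1·11·1 + 5·5·9 = 236
Reduce mod 55: x ≡ 16
Check: 16 mod 5 = 1 ✓, 16 mod 11 = 5 ✓

x ≡ 16 (mod 55)


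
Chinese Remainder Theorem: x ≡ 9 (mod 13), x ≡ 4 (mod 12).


m₁ = 13, m₂ = 12, gcd = 1, so CRT applies. M = m₁·m₂ = 156
Let M₁ = M/m₁ = 12, M₂ = M/m₂ = 13
Find y₁ ≡ M₁⁻¹ (mod m₁): 12⁻¹ ≡ 12 (mod 13)
Find y₂ ≡ M₂⁻¹ (mod m₂): 13⁻¹ ≡ 1 (mod 12)
x = a₁·M₁·y₁ + a₂·M₂·y₂ = 9·12·12 + 4·13·1 = 1348
Reduce mod 156: x ≡ 100
Check: 100 mod 13 = 9 ✓, 100 mod 12 = 4 ✓

x ≡ 100 (mod 156)


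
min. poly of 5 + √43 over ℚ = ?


Let α = 5 + √43. Then α - 5 = √43, so (α - 5)² = 43, giving α² - 10α - 18 = 0. Degree 2 and α ∉ ℚ, so this is the minimal polynomial.

Minimal polynomial: x² - 10x - 18


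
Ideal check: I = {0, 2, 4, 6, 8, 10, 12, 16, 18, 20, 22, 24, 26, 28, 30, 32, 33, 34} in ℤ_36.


Check ideal conditions for I = {0, 2, 4, 6, 8, 10, 12, 16, 18, 20, 22, 24, 26, 28, 30, 32, 33, 34} in ℤ_36:
(1) I is an additive subgroup? No
(2) For r ∈ ℤ_36 and a ∈ I: r·a ∈ I? No  [counterexample: r=3, a=33, r·a mod 36 = 27 ∉ I]

No, I is not an ideal of ℤ_36


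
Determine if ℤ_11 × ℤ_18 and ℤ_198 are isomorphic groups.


Comparing ℤ_11 × ℤ_18 and ℤ_198:
gcd(11,18) = 1, so ℤ_11 × ℤ_18 ≅ ℤ_198 (CRT)

Yes, ℤ_11 × ℤ_18 ≅ ℤ_198


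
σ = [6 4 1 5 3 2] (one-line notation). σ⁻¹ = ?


To find σ⁻¹, swap domain and range:
σ(1) = 6 → σ⁻¹(6) = 1
σ(2) = 4 → σ⁻¹(4) = 2
σ(3) = 1 → σ⁻¹(1) = 3
σ(4) = 5 → σ⁻¹(5) = 4
σ(5) = 3 → σ⁻¹(3) = 5
σ(6) = 2 → σ⁻¹(2) = 6

σ⁻¹ = [3 6 5 2 4 1]


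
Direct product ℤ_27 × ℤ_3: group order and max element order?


|ℤ_27 × ℤ_3| = 27 × 3 = 81
Max element order = lcm(27,3) = 27
Cyclic? No (gcd=3)

|ℤ_27×ℤ_3| = 81, max element order = 27


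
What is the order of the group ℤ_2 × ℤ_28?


|A × B| = |A| · |B|
|ℤ_2 × ℤ_28| = 2 × 28 = 56

|ℤ_2 × ℤ_28| = 56


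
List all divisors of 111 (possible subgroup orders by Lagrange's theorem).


Lagrange's theorem: |H| divides |G|
|G| = 111
Divisors of 111: 1, 3, 37, 111

Possible subgroup orders: {1, 3, 37, 111}


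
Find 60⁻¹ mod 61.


Use the extended Euclidean algorithm to write 1 = 60·s + 61·t; then s mod 61 is the inverse.
Euclidean algorithm:
  60 = 0·61 + 60
  61 = 1·60 + 1
  60 = 60·1 + 0
gcd(60,61) = 1
Back-substitution gives: 60·(-1) + 61·(1) = 1
So 60⁻¹ ≡ -1 ≡ 60 (mod 61)
Check: 60 × 60 = 3600 ≡ 1 (mod 61) ✓

60⁻¹ ≡ 60 (mod 61)


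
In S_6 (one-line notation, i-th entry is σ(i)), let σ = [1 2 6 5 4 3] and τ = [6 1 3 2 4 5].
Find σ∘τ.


σ∘τ: apply τ first, then σ
1 →τ 6 →σ 3
2 →τ 1 →σ 1
3 →τ 3 →σ 6
4 →τ 2 →σ 2
5 →τ 4 →σ 5
6 →τ 5 →σ 4

σ∘τ = [3 1 6 2 5 4]
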